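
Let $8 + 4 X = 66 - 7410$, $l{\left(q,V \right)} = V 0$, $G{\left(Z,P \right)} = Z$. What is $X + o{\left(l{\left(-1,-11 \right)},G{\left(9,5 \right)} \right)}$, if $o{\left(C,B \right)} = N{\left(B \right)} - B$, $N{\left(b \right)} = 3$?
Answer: $-1844$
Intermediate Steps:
$l{\left(q,V \right)} = 0$
$X = -1838$ ($X = -2 + \frac{66 - 7410}{4} = -2 + \frac{1}{4} \left(-7344\right) = -2 - 1836 = -1838$)
$o{\left(C,B \right)} = 3 - B$
$X + o{\left(l{\left(-1,-11 \right)},G{\left(9,5 \right)} \right)} = -1838 + \left(3 - 9\right) = -1838 - 6 = -1844$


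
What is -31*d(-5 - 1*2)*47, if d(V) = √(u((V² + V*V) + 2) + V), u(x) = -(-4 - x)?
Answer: -1457*√97 ≈ -14350.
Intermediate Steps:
u(x) = 4 + x
d(V) = √(6 + V + 2*V²) (d(V) = √((4 + ((V² + V*V) + 2)) + V) = √((4 + ((V² + V²) + 2)) + V) = √((4 + (2*V² + 2)) + V) = √((4 + (2 + 2*V²)) + V) = √((6 + 2*V²) + V) = √(6 + V + 2*V²))
-31*d(-5 - 1*2)*47 = -31*√(6 + (-5 - 1*2) + 2*(-5 - 1*2)²)*47 = -31*√(6 + (-5 - 2) + 2*(-5 - 2)²)*47 = -31*√(6 - 7 + 2*(-7)²)*47 = -31*√(6 - 7 + 2*49)*47 = -31*√(6 - 7 + 98)*47 = -31*√97*47 = -1457*√97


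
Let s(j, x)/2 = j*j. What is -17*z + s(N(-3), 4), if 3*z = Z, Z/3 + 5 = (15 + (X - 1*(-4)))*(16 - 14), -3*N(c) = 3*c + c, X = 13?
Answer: -971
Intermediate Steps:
N(c) = -4*c/3 (N(c) = -(3*c + c)/3 = -4*c/3)
s(j, x) = 2*j² (s(j, x) = 2*(j*j) = 2*j²)
Z = 177 (Z = -15 + 3*((15 + (13 - 1*(-4)))*(16 - 14)) = -15 + 3*((15 + (13 + 4))*2) = -15 + 3*((15 + 17)*2) = -15 + 3*(32*2) = -15 + 3*64 = -15 + 192 = 177)
z = 59 (z = (⅓)*177 = 59)
-17*z + s(N(-3), 4) = -17*59 + 2*(-4/3*(-3))² = -1003 + 2*4² = -1003 + 2*16 = -1003 + 32 = -971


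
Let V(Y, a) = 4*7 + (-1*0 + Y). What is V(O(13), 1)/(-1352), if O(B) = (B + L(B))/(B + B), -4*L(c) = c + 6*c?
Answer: -17/832 ≈ -0.020433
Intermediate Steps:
L(c) = -7*c/4 (L(c) = -(c + 6*c)/4 = -7*c/4)
O(B) = -3/8 (O(B) = (B - 7*B/4)/(B + B) = (-3*B/4)/((2*B)) = (-3*B/4)*(1/(2*B)) = -3/8)
V(Y, a) = 28 + Y (V(Y, a) = 28 + (0 + Y) = 28 + Y)
V(O(13), 1)/(-1352) = (28 - 3/8)/(-1352) = (221/8)*(-1/1352) = -17/832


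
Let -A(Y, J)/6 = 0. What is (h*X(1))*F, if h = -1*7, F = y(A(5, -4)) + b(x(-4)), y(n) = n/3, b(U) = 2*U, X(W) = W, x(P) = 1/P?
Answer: 7/2 ≈ 3.5000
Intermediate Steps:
x(P) = 1/P
A(Y, J) = 0 (A(Y, J) = -6*0 = 0)
y(n) = n/3 (y(n) = n*(1/3) = n/3)
F = -1/2 (F = (1/3)*0 + 2/(-4) = 0 + 2*(-1/4) = 0 - 1/2 = -1/2 ≈ -0.50000)
h = -7
(h*X(1))*F = -7*1*(-1/2) = -7*(-1/2) = 7/2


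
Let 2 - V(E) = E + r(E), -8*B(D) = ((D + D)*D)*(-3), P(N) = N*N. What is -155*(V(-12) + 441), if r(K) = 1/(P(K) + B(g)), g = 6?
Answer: -12059620/171 ≈ -70524.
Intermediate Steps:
P(N) = N**2
B(D) = 3*D**2/4 (B(D) = -(D + D)*D*(-3)/8 = -(2*D)*D*(-3)/8 = -2*D**2*(-3)/8 = -(-3)*D**2/4 = 3*D**2/4)
r(K) = 1/(27 + K**2) (r(K) = 1/(K**2 + (3/4)*6**2) = 1/(K**2 + (3/4)*36) = 1/(K**2 + 27) = 1/(27 + K**2))
V(E) = 2 - E - 1/(27 + E**2) (V(E) = 2 - (E + 1/(27 + E**2)) = 2 + (-E - 1/(27 + E**2)) = 2 - E - 1/(27 + E**2))
-155*(V(-12) + 441) = -155*((-1 + (2 - 1*(-12))*(27 + (-12)**2))/(27 + (-12)**2) + 441) = -155*((-1 + (2 + 12)*(27 + 144))/(27 + 144) + 441) = -155*((-1 + 14*171)/171 + 441) = -155*((-1 + 2394)/171 + 441) = -155*((1/171)*2393 + 441) = -155*(2393/171 + 441) = -155*77804/171 = -12059620/171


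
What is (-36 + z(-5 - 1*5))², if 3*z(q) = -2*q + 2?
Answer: 7396/9 ≈ 821.78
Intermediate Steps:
z(q) = ⅔ - 2*q/3 (z(q) = (-2*q + 2)/3 = (2 - 2*q)/3 = ⅔ - 2*q/3)
(-36 + z(-5 - 1*5))² = (-36 + (⅔ - 2*(-5 - 1*5)/3))² = (-36 + (⅔ - 2*(-5 - 5)/3))² = (-36 + (⅔ - ⅔*(-10)))² = (-36 + (⅔ + 20/3))² = (-36 + 22/3)² = (-86/3)² = 7396/9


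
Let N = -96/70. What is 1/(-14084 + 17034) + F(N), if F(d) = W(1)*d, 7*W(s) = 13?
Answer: -368111/144550 ≈ -2.5466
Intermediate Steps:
W(s) = 13/7 (W(s) = (⅐)*13 = 13/7)
N = -48/35 (N = -96*1/70 = -48/35 ≈ -1.3714)
F(d) = 13*d/7
1/(-14084 + 17034) + F(N) = 1/(-14084 + 17034) + (13/7)*(-48/35) = 1/2950 - 624/245 = -368111/144550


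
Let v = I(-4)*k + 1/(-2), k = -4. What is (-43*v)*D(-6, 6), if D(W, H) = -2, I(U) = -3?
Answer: 989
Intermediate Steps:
v = 23/2 (v = -3*(-4) + 1/(-2) = 12 - ½ = 23/2 ≈ 11.500)
(-43*v)*D(-6, 6) = -43*23/2*(-2) = -989/2*(-2) = 989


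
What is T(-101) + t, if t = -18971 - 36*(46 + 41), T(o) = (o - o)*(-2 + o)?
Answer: -22103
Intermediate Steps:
T(o) = 0 (T(o) = 0*(-2 + o) = 0)
t = -22103 (t = -18971 - 36*87 = -18971 - 3132 = -22103)
T(-101) + t = 0 - 22103 = -22103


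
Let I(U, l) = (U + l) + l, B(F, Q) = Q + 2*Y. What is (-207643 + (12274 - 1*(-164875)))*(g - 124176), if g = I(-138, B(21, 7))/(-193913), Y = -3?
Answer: 734275410792688/193913 ≈ 3.7866e+9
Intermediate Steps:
B(F, Q) = -6 + Q (B(F, Q) = Q + 2*(-3) = Q - 6 = -6 + Q)
I(U, l) = U + 2*l
g = 136/193913 (g = (-138 + 2*(-6 + 7))/(-193913) = (-138 + 2*1)*(-1/193913) = (-138 + 2)*(-1/193913) = -136*(-1/193913) = 136/193913 ≈ 0.00070135)
(-207643 + (12274 - 1*(-164875)))*(g - 124176) = (-207643 + (12274 - 1*(-164875)))*(136/193913 - 124176) = (-207643 + (12274 + 164875))*(-24079340552/193913) = (-207643 + 177149)*(-24079340552/193913) = -30494*(-24079340552/193913) = 734275410792688/193913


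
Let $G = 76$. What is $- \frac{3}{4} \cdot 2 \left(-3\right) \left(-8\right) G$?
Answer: $-2736$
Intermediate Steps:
$- \frac{3}{4} \cdot 2 \left(-3\right) \left(-8\right) G = - \frac{3}{4} \cdot 2 \left(-3\right) \left(-8\right) 76 = \left(-3\right) \frac{1}{4} \cdot 2 \left(-3\right) \left(-8\right) 76 = \left(- \frac{3}{4}\right) 2 \left(-3\right) \left(-8\right) 76 = \left(- \frac{3}{2}\right) \left(-3\right) \left(-8\right) 76 = \frac{9}{2} \left(-8\right) 76 = \left(-36\right) 76 = -2736$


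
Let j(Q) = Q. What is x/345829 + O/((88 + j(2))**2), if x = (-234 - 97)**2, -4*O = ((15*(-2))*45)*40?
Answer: 2057828/1037487 ≈ 1.9835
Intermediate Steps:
O = 13500 (O = -(15*(-2))*45*40/4 = -(-30*45)*40/4 = -(-675)*40/2 = -1/4*(-54000) = 13500)
x = 109561 (x = (-331)**2 = 109561)
x/345829 + O/((88 + j(2))**2) = 109561/345829 + 13500/((88 + 2)**2) = 109561*(1/345829) + 13500/(90**2) = 109561/345829 + 13500/8100 = 109561/345829 + 13500*(1/8100) = 109561/345829 + 5/3 = 2057828/1037487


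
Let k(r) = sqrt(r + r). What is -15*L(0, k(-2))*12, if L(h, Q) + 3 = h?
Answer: 540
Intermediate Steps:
k(r) = sqrt(2)*sqrt(r) (k(r) = sqrt(2*r) = sqrt(2)*sqrt(r))
L(h, Q) = -3 + h
-15*L(0, k(-2))*12 = -15*(-3 + 0)*12 = -15*(-3)*12 = 45*12 = 540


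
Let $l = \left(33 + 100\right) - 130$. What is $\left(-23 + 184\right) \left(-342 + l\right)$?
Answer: $-54579$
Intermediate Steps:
$l = 3$ ($l = 133 - 130 = 3$)
$\left(-23 + 184\right) \left(-342 + l\right) = \left(-23 + 184\right) \left(-342 + 3\right) = 161 \left(-339\right) = -54579$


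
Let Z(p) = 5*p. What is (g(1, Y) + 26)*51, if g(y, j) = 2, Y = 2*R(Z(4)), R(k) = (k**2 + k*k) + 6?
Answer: 1428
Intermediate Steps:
R(k) = 6 + 2*k**2 (R(k) = (k**2 + k**2) + 6 = 2*k**2 + 6 = 6 + 2*k**2)
Y = 1612 (Y = 2*(6 + 2*(5*4)**2) = 2*(6 + 2*20**2) = 2*(6 + 2*400) = 2*(6 + 800) = 2*806 = 1612)
(g(1, Y) + 26)*51 = (2 + 26)*51 = 28*51 = 1428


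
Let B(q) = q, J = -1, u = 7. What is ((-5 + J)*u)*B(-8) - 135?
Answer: 201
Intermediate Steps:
((-5 + J)*u)*B(-8) - 135 = ((-5 - 1)*7)*(-8) - 135 = -6*7*(-8) - 135 = -42*(-8) - 135 = 336 - 135 = 201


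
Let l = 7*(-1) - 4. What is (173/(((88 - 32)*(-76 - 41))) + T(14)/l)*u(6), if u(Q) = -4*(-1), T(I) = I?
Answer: -93631/18018 ≈ -5.1965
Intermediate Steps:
l = -11 (l = -7 - 4 = -11)
u(Q) = 4
(173/(((88 - 32)*(-76 - 41))) + T(14)/l)*u(6) = (173/(((88 - 32)*(-76 - 41))) + 14/(-11))*4 = (173/((56*(-117))) + 14*(-1/11))*4 = (173/(-6552) - 14/11)*4 = (173*(-1/6552) - 14/11)*4 = (-173/6552 - 14/11)*4 = -93631/72072*4 = -93631/18018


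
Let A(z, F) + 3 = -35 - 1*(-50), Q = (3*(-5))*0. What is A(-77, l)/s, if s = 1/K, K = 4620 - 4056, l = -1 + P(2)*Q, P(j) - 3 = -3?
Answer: 6768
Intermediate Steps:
P(j) = 0 (P(j) = 3 - 3 = 0)
Q = 0 (Q = -15*0 = 0)
l = -1 (l = -1 + 0*0 = -1 + 0 = -1)
A(z, F) = 12 (A(z, F) = -3 + (-35 - 1*(-50)) = -3 + (-35 + 50) = -3 + 15 = 12)
K = 564
s = 1/564 ≈ 0.0017731
A(-77, l)/s = 12/(1/564) = 12*564 = 6768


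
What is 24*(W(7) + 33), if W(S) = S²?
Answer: 1968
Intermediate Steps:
24*(W(7) + 33) = 24*(7² + 33) = 24*(49 + 33) = 24*82 = 1968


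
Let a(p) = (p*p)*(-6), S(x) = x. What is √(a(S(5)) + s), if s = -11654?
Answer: 2*I*√2951 ≈ 108.65*I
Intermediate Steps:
a(p) = -6*p² (a(p) = p²*(-6) = -6*p²)
√(a(S(5)) + s) = √(-6*5² - 11654) = √(-6*25 - 11654) = √(-150 - 11654) = √(-11804) = 2*I*√2951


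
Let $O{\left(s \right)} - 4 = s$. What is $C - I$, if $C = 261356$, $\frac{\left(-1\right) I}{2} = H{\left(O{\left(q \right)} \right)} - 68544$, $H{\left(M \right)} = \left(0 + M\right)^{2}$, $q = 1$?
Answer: $124318$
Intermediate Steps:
$O{\left(s \right)} = 4 + s$
$H{\left(M \right)} = M^{2}$
$I = 137038$ ($I = - 2 \left(\left(4 + 1\right)^{2} - 68544\right) = - 2 \left(5^{2} - 68544\right) = - 2 \left(25 - 68544\right) = \left(-2\right) \left(-68519\right) = 137038$)
$C - I = 261356 - 137038 = 124318$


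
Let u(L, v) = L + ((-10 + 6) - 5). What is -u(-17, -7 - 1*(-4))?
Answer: 26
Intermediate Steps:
u(L, v) = -9 + L (u(L, v) = L + (-4 - 5) = L - 9 = -9 + L)
-u(-17, -7 - 1*(-4)) = -(-9 - 17) = -1*(-26) = 26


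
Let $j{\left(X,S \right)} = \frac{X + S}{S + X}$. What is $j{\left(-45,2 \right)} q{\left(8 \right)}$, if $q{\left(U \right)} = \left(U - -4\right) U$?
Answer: $96$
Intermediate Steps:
$j{\left(X,S \right)} = 1$ ($j{\left(X,S \right)} = \frac{S + X}{S + X} = 1$)
$q{\left(U \right)} = U \left(4 + U\right)$ ($q{\left(U \right)} = \left(U + 4\right) U = \left(4 + U\right) U = U \left(4 + U\right)$)
$j{\left(-45,2 \right)} q{\left(8 \right)} = 1 \cdot 8 \left(4 + 8\right) = 1 \cdot 8 \cdot 12 = 1 \cdot 96 = 96$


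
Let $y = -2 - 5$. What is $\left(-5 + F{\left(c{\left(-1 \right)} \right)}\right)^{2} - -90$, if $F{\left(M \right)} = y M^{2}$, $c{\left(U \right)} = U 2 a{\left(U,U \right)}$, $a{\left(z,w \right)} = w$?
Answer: $1179$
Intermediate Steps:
$c{\left(U \right)} = 2 U^{2}$ ($c{\left(U \right)} = U 2 U = 2 U U = 2 U^{2}$)
$y = -7$ ($y = -2 - 5 = -7$)
$F{\left(M \right)} = - 7 M^{2}$
$\left(-5 + F{\left(c{\left(-1 \right)} \right)}\right)^{2} - -90 = \left(-5 - 7 \left(2 \left(-1\right)^{2}\right)^{2}\right)^{2} - -90 = \left(-5 - 7 \left(2 \cdot 1\right)^{2}\right)^{2} + 90 = \left(-5 - 7 \cdot 2^{2}\right)^{2} + 90 = \left(-5 - 28\right)^{2} + 90 = \left(-33\right)^{2} + 90 = 1089 + 90 = 1179$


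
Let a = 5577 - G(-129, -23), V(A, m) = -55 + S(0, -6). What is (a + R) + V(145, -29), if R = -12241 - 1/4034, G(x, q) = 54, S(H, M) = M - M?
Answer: -27322283/4034 ≈ -6773.0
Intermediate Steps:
S(H, M) = 0
V(A, m) = -55 (V(A, m) = -55 + 0 = -55)
a = 5523 (a = 5577 - 1*54 = 5577 - 54 = 5523)
R = -49380195/4034 (R = -12241 - 1*1/4034 = -12241 - 1/4034 = -49380195/4034 ≈ -12241.)
(a + R) + V(145, -29) = (5523 - 49380195/4034) - 55 = -27100413/4034 - 55 = -27322283/4034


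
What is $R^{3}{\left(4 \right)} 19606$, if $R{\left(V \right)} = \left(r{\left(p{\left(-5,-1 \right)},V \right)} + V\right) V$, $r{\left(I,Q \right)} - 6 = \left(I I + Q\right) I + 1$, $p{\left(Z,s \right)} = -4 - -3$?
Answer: $271033344$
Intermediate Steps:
$p{\left(Z,s \right)} = -1$ ($p{\left(Z,s \right)} = -4 + 3 = -1$)
$r{\left(I,Q \right)} = 7 + I \left(Q + I^{2}\right)$ ($r{\left(I,Q \right)} = 6 + \left(\left(I I + Q\right) I + 1\right) = 6 + \left(\left(I^{2} + Q\right) I + 1\right) = 6 + \left(\left(Q + I^{2}\right) I + 1\right) = 6 + \left(I \left(Q + I^{2}\right) + 1\right) = 6 + \left(1 + I \left(Q + I^{2}\right)\right) = 7 + I \left(Q + I^{2}\right)$)
$R{\left(V \right)} = 6 V$ ($R{\left(V \right)} = \left(\left(7 + \left(-1\right)^{3} - V\right) + V\right) V = \left(\left(7 - 1 - V\right) + V\right) V = \left(\left(6 - V\right) + V\right) V = 6 V$)
$R^{3}{\left(4 \right)} 19606 = \left(6 \cdot 4\right)^{3} \cdot 19606 = 24^{3} \cdot 19606 = 13824 \cdot 19606 = 271033344$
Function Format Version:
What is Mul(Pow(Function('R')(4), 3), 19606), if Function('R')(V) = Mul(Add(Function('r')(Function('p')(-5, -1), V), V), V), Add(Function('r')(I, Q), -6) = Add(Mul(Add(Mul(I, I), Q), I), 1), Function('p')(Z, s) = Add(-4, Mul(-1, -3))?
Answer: 271033344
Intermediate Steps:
Function('p')(Z, s) = -1 (Function('p')(Z, s) = Add(-4, 3) = -1)
Function('r')(I, Q) = Add(7, Mul(I, Add(Q, Pow(I, 2)))) (Function('r')(I, Q) = Add(6, Add(Mul(Add(Mul(I, I), Q), I), 1)) = Add(6, Add(Mul(Add(Pow(I, 2), Q), I), 1)) = Add(6, Add(Mul(Add(Q, Pow(I, 2)), I), 1)) = Add(6, Add(Mul(I, Add(Q, Pow(I, 2))), 1)) = Add(6, Add(1, Mul(I, Add(Q, Pow(I, 2))))) = Add(7, Mul(I, Add(Q, Pow(I, 2)))))
Function('R')(V) = Mul(6, V) (Function('R')(V) = Mul(Add(Add(7, Pow(-1, 3), Mul(-1, V)), V), V) = Mul(Add(Add(7, -1, Mul(-1, V)), V), V) = Mul(Add(Add(6, Mul(-1, V)), V), V) = Mul(6, V))
Mul(Pow(Function('R')(4), 3), 19606) = Mul(Pow(Mul(6, 4), 3), 19606) = Mul(Pow(24, 3), 19606) = Mul(13824, 19606) = 271033344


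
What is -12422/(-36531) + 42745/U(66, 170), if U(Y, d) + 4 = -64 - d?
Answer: -1558561159/8694378 ≈ -179.26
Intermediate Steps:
U(Y, d) = -68 - d (U(Y, d) = -4 + (-64 - d) = -68 - d)
-12422/(-36531) + 42745/U(66, 170) = -12422/(-36531) + 42745/(-68 - 1*170) = -12422*(-1/36531) + 42745/(-68 - 170) = 12422/36531 + 42745/(-238) = 12422/36531 + 42745*(-1/238) = 12422/36531 - 42745/238 = -1558561159/8694378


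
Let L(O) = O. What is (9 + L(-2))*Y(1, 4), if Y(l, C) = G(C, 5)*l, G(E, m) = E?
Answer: 28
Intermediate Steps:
Y(l, C) = C*l
(9 + L(-2))*Y(1, 4) = (9 - 2)*(4*1) = 7*4 = 28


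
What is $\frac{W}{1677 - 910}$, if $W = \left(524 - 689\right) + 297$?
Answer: $\frac{132}{767} \approx 0.1721$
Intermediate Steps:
$W = 132$ ($W = -165 + 297 = 132$)
$\frac{W}{1677 - 910} = \frac{132}{1677 - 910} = \frac{132}{767}$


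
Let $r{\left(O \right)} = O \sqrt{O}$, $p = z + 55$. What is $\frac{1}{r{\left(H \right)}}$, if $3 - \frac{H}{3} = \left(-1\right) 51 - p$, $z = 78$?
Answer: $\frac{\sqrt{561}}{314721} \approx 7.5259 \cdot 10^{-5}$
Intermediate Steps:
$p = 133$ ($p = 78 + 55 = 133$)
$H = 561$ ($H = 9 - 3 \left(\left(-1\right) 51 - 133\right) = 9 - 3 \left(-51 - 133\right) = 9 - -552 = 9 + 552 = 561$)
$r{\left(O \right)} = O^{\frac{3}{2}}$
$\frac{1}{r{\left(H \right)}} = \frac{1}{561^{\frac{3}{2}}} = \frac{1}{561 \sqrt{561}} = \frac{\sqrt{561}}{314721}$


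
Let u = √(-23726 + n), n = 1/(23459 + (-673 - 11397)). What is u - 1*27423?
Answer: -27423 + I*√3077483338657/11389 ≈ -27423.0 + 154.03*I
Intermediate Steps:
n = 1/11389 (n = 1/(23459 - 12070) = 1/11389 ≈ 8.7804e-5)
u = I*√3077483338657/11389 (u = √(-23726 + 1/11389) = √(-270215413/11389) = I*√3077483338657/11389 ≈ 154.03*I)
u - 1*27423 = I*√3077483338657/11389 - 1*27423 = I*√3077483338657/11389 - 27423 = -27423 + I*√3077483338657/11389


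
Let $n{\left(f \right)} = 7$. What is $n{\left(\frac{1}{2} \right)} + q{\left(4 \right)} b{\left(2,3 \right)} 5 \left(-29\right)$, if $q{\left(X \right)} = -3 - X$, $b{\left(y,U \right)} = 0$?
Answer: $7$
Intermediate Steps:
$n{\left(\frac{1}{2} \right)} + q{\left(4 \right)} b{\left(2,3 \right)} 5 \left(-29\right) = 7 + \left(-3 - 4\right) 0 \cdot 5 \left(-29\right) = 7 + \left(-7\right) 0 \cdot 5 \left(-29\right) = 7 + 0 \cdot 5 \left(-29\right) = 7 + 0 \left(-29\right) = 7 + 0 = 7$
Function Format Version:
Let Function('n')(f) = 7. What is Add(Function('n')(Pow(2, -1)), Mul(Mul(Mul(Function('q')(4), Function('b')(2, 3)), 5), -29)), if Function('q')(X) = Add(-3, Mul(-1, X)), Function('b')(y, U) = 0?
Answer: 7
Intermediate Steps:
Add(Function('n')(Pow(2, -1)), Mul(Mul(Mul(Function('q')(4), Function('b')(2, 3)), 5), -29)) = Add(7, Mul(Mul(Mul(Add(-3, Mul(-1, 4)), 0), 5), -29)) = Add(7, Mul(Mul(Mul(Add(-3, -4), 0), 5), -29)) = Add(7, Mul(Mul(Mul(-7, 0), 5), -29)) = Add(7, Mul(Mul(0, 5), -29)) = Add(7, Mul(0, -29)) = Add(7, 0) = 7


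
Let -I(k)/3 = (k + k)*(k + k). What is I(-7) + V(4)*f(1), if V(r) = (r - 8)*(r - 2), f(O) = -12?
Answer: -492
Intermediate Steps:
I(k) = -12*k² (I(k) = -3*(k + k)*(k + k) = -3*2*k*2*k = -12*k²)
V(r) = (-8 + r)*(-2 + r)
I(-7) + V(4)*f(1) = -12*(-7)² + (16 + 4² - 10*4)*(-12) = -12*49 + (16 + 16 - 40)*(-12) = -588 - 8*(-12) = -588 + 96 = -492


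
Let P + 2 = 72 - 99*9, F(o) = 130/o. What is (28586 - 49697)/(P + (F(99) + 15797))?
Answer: -2089989/1482754 ≈ -1.4095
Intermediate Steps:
P = -821 (P = -2 + (72 - 99*9) = -2 + (72 - 891) = -2 - 819 = -821)
(28586 - 49697)/(P + (F(99) + 15797)) = (28586 - 49697)/(-821 + (130/99 + 15797)) = -21111/(-821 + (130*(1/99) + 15797)) = -21111/(-821 + (130/99 + 15797)) = -21111/(-821 + 1564033/99) = -21111/1482754/99 = -21111*99/1482754 = -2089989/1482754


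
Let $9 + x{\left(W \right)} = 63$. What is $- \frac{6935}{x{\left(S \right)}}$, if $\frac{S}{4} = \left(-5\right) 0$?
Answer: $- \frac{6935}{54} \approx -128.43$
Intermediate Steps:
$S = 0$ ($S = 4 \left(\left(-5\right) 0\right) = 4 \cdot 0 = 0$)
$x{\left(W \right)} = 54$ ($x{\left(W \right)} = -9 + 63 = 54$)
$- \frac{6935}{x{\left(S \right)}} = - \frac{6935}{54}$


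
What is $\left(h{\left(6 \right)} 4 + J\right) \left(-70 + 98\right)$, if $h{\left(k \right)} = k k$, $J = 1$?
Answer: $4060$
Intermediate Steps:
$h{\left(k \right)} = k^{2}$
$\left(h{\left(6 \right)} 4 + J\right) \left(-70 + 98\right) = \left(6^{2} \cdot 4 + 1\right) \left(-70 + 98\right) = \left(36 \cdot 4 + 1\right) 28 = \left(144 + 1\right) 28 = 145 \cdot 28 = 4060$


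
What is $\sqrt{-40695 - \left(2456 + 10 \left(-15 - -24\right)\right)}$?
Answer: $i \sqrt{43241} \approx 207.94 i$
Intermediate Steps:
$\sqrt{-40695 - \left(2456 + 10 \left(-15 - -24\right)\right)} = \sqrt{-40695 - \left(2456 + 10 \left(-15 + 24\right)\right)} = \sqrt{-40695 - \left(2456 + 90\right)} = \sqrt{-40695 - 2546} = \sqrt{-43241} = i \sqrt{43241}$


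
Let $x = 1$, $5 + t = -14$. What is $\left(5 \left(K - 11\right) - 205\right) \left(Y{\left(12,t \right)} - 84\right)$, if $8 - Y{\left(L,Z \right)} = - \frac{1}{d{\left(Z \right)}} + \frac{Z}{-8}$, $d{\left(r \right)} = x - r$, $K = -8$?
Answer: $\frac{46995}{2} \approx 23498.0$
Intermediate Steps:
$t = -19$ ($t = -5 - 14 = -19$)
$d{\left(r \right)} = 1 - r$
$Y{\left(L,Z \right)} = 8 + \frac{1}{1 - Z} + \frac{Z}{8}$ ($Y{\left(L,Z \right)} = 8 - \left(- \frac{1}{1 - Z} + \frac{Z}{-8}\right) = 8 - \left(- \frac{1}{1 - Z} + Z \left(- \frac{1}{8}\right)\right) = 8 - \left(- \frac{1}{1 - Z} - \frac{Z}{8}\right) = 8 + \left(\frac{1}{1 - Z} + \frac{Z}{8}\right) = 8 + \frac{1}{1 - Z} + \frac{Z}{8}$)
$\left(5 \left(K - 11\right) - 205\right) \left(Y{\left(12,t \right)} - 84\right) = \left(5 \left(-8 - 11\right) - 205\right) \left(\frac{-8 + \left(-1 - 19\right) \left(64 - 19\right)}{8 \left(-1 - 19\right)} - 84\right) = \left(5 \left(-19\right) - 205\right) \left(\frac{-8 - 900}{8 \left(-20\right)} - 84\right) = \left(-95 - 205\right) \left(\frac{1}{8} \left(- \frac{1}{20}\right) \left(-8 - 900\right) - 84\right) = - 300 \left(\frac{1}{8} \left(- \frac{1}{20}\right) \left(-908\right) - 84\right) = - 300 \left(\frac{227}{40} - 84\right) = \left(-300\right) \left(- \frac{3133}{40}\right) = \frac{46995}{2}$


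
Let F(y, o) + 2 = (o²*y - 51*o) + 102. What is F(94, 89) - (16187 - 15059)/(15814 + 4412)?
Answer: 2494994897/3371 ≈ 7.4014e+5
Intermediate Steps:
F(y, o) = 100 - 51*o + y*o² (F(y, o) = -2 + ((o²*y - 51*o) + 102) = -2 + ((y*o² - 51*o) + 102) = -2 + ((-51*o + y*o²) + 102) = -2 + (102 - 51*o + y*o²) = 100 - 51*o + y*o²)
F(94, 89) - (16187 - 15059)/(15814 + 4412) = (100 - 51*89 + 94*89²) - (16187 - 15059)/(15814 + 4412) = (100 - 4539 + 94*7921) - 1128/20226 = (100 - 4539 + 744574) - 1128/20226 = 740135 - 1*188/3371 = 740135 - 188/3371 = 2494994897/3371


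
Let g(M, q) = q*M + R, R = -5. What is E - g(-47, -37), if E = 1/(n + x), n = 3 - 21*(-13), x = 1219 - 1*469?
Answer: -1779083/1026 ≈ -1734.0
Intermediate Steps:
x = 750 (x = 1219 - 469 = 750)
g(M, q) = -5 + M*q (g(M, q) = q*M - 5 = M*q - 5 = -5 + M*q)
n = 276 (n = 3 + 273 = 276)
E = 1/1026 (E = 1/(276 + 750) = 1/1026 ≈ 0.00097466)
E - g(-47, -37) = 1/1026 - (-5 - 47*(-37)) = 1/1026 - (-5 + 1739) = 1/1026 - 1*1734 = 1/1026 - 1734 = -1779083/1026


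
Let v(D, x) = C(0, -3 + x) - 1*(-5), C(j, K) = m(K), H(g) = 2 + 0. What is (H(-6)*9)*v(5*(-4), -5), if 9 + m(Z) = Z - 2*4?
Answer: -360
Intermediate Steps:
H(g) = 2
m(Z) = -17 + Z (m(Z) = -9 + (Z - 2*4) = -9 + (Z - 8) = -9 + (-8 + Z) = -17 + Z)
C(j, K) = -17 + K
v(D, x) = -15 + x (v(D, x) = (-17 + (-3 + x)) - 1*(-5) = (-20 + x) + 5 = -15 + x)
(H(-6)*9)*v(5*(-4), -5) = (2*9)*(-15 - 5) = 18*(-20) = -360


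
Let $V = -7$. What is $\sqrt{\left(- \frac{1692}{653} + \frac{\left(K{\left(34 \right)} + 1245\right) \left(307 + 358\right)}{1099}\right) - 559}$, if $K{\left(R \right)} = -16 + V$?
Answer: $\frac{\sqrt{1869151287127}}{102521} \approx 13.336$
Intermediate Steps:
$K{\left(R \right)} = -23$ ($K{\left(R \right)} = -16 - 7 = -23$)
$\sqrt{\left(- \frac{1692}{653} + \frac{\left(K{\left(34 \right)} + 1245\right) \left(307 + 358\right)}{1099}\right) - 559} = \sqrt{\left(- \frac{1692}{653} + \frac{\left(-23 + 1245\right) \left(307 + 358\right)}{1099}\right) - 559} = \sqrt{\left(\left(-1692\right) \frac{1}{653} + 1222 \cdot 665 \cdot \frac{1}{1099}\right) - 559} = \sqrt{\left(- \frac{1692}{653} + 812630 \cdot \frac{1}{1099}\right) - 559} = \sqrt{\left(- \frac{1692}{653} + \frac{116090}{157}\right) - 559} = \sqrt{\frac{75541126}{102521} - 559} = \sqrt{\frac{18231887}{102521}} = \frac{\sqrt{1869151287127}}{102521}$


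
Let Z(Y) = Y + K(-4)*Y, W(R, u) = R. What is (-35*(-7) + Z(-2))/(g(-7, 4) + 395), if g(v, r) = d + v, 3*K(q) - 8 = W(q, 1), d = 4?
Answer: 103/168 ≈ 0.61310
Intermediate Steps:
K(q) = 8/3 + q/3
Z(Y) = 7*Y/3 (Z(Y) = Y + (8/3 + (1/3)*(-4))*Y = Y + (8/3 - 4/3)*Y = Y + 4*Y/3 = 7*Y/3)
g(v, r) = 4 + v
(-35*(-7) + Z(-2))/(g(-7, 4) + 395) = (-35*(-7) + (7/3)*(-2))/((4 - 7) + 395) = (245 - 14/3)/(-3 + 395) = (721/3)/392 = (721/3)*(1/392) = 103/168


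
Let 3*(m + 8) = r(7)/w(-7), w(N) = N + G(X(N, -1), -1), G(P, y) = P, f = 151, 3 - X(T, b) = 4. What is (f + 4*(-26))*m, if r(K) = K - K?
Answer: -376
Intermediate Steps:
X(T, b) = -1 (X(T, b) = 3 - 1*4 = 3 - 4 = -1)
r(K) = 0
w(N) = -1 + N (w(N) = N - 1 = -1 + N)
m = -8 (m = -8 + (0/(-1 - 7))/3 = -8 + (0/(-8))/3 = -8 + (0*(-⅛))/3 = -8 + (⅓)*0 = -8 + 0 = -8)
(f + 4*(-26))*m = (151 + 4*(-26))*(-8) = (151 - 104)*(-8) = 47*(-8) = -376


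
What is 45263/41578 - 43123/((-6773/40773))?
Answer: 73104994662961/281607794 ≈ 2.5960e+5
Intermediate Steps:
45263/41578 - 43123/((-6773/40773)) = 45263*(1/41578) - 43123/((-6773*1/40773)) = 45263/41578 - 43123/(-6773/40773) = 45263/41578 - 43123*(-40773/6773) = 45263/41578 + 1758254079/6773 = 73104994662961/281607794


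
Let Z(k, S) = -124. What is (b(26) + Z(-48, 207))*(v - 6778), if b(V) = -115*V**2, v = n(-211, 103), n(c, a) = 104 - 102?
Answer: 527606464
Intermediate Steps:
n(c, a) = 2
v = 2
(b(26) + Z(-48, 207))*(v - 6778) = (-115*26**2 - 124)*(2 - 6778) = (-115*676 - 124)*(-6776) = (-77740 - 124)*(-6776) = -77864*(-6776) = 527606464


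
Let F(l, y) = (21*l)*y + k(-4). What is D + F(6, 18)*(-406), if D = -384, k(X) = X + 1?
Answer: -919974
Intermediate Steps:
k(X) = 1 + X
F(l, y) = -3 + 21*l*y (F(l, y) = (21*l)*y + (1 - 4) = 21*l*y - 3 = -3 + 21*l*y)
D + F(6, 18)*(-406) = -384 + (-3 + 21*6*18)*(-406) = -384 + (-3 + 2268)*(-406) = -384 + 2265*(-406) = -384 - 919590 = -919974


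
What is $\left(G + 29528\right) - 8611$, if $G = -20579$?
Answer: $338$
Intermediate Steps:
$\left(G + 29528\right) - 8611 = \left(-20579 + 29528\right) - 8611 = 8949 - 8611 = 338$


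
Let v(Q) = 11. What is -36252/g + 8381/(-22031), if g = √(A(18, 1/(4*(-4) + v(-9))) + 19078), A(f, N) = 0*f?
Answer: -8381/22031 - 18126*√19078/9539 ≈ -262.84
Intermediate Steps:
A(f, N) = 0
g = √19078 (g = √(0 + 19078) = √19078 ≈ 138.12)
-36252/g + 8381/(-22031) = -36252*√19078/19078 + 8381/(-22031) = -18126*√19078/9539 + 8381*(-1/22031) = -18126*√19078/9539 - 8381/22031 = -8381/22031 - 18126*√19078/9539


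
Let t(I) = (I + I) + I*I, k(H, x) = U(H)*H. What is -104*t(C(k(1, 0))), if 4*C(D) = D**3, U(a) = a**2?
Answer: -117/2 ≈ -58.500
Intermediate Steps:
k(H, x) = H**3 (k(H, x) = H**2*H = H**3)
C(D) = D**3/4
t(I) = I**2 + 2*I (t(I) = 2*I + I**2 = I**2 + 2*I)
-104*t(C(k(1, 0))) = -104*(1**3)**3/4*(2 + (1**3)**3/4) = -104*(1/4)*1**3*(2 + (1/4)*1**3) = -104*(1/4)*1*(2 + (1/4)*1) = -26*(2 + 1/4) = -26*9/4 = -104*9/16 = -117/2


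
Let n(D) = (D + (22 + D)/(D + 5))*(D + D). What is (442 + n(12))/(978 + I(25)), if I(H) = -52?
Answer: 389/463 ≈ 0.84017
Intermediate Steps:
n(D) = 2*D*(D + (22 + D)/(5 + D)) (n(D) = (D + (22 + D)/(5 + D))*(2*D) = 2*D*(D + (22 + D)/(5 + D)))
(442 + n(12))/(978 + I(25)) = (442 + 2*12*(22 + 12² + 6*12)/(5 + 12))/(978 - 52) = (442 + 2*12*(22 + 144 + 72)/17)/926 = (442 + 2*12*(1/17)*238)*(1/926) = (442 + 336)*(1/926) = 778*(1/926) = 389/463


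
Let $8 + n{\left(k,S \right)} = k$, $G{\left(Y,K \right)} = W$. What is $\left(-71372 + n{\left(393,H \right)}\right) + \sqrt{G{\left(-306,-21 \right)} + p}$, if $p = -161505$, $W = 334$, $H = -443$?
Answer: $-70987 + i \sqrt{161171} \approx -70987.0 + 401.46 i$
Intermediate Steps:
$G{\left(Y,K \right)} = 334$
$n{\left(k,S \right)} = -8 + k$
$\left(-71372 + n{\left(393,H \right)}\right) + \sqrt{G{\left(-306,-21 \right)} + p} = \left(-71372 + \left(-8 + 393\right)\right) + \sqrt{334 - 161505} = \left(-71372 + 385\right) + \sqrt{-161171} = -70987 + i \sqrt{161171}$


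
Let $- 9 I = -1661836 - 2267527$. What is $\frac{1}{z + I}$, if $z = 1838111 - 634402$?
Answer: $\frac{9}{14762744} \approx 6.0964 \cdot 10^{-7}$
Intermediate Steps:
$I = \frac{3929363}{9}$ ($I = - \frac{-1661836 - 2267527}{9} = \left(- \frac{1}{9}\right) \left(-3929363\right) = \frac{3929363}{9} \approx 4.366 \cdot 10^{5}$)
$z = 1203709$
$\frac{1}{z + I} = \frac{1}{1203709 + \frac{3929363}{9}} = \frac{1}{\frac{14762744}{9}} = \frac{9}{14762744}$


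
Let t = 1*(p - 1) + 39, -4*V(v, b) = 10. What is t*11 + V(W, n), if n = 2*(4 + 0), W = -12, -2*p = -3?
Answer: 432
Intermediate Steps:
p = 3/2 (p = -½*(-3) = 3/2 ≈ 1.5000)
n = 8 (n = 2*4 = 8)
V(v, b) = -5/2 (V(v, b) = -¼*10 = -5/2)
t = 79/2 (t = 1*(3/2 - 1) + 39 = 1*(½) + 39 = ½ + 39 = 79/2 ≈ 39.500)
t*11 + V(W, n) = (79/2)*11 - 5/2 = 869/2 - 5/2 = 432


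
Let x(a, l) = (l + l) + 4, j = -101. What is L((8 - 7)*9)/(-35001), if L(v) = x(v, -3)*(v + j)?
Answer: -184/35001 ≈ -0.0052570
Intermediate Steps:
x(a, l) = 4 + 2*l (x(a, l) = 2*l + 4 = 4 + 2*l)
L(v) = 202 - 2*v (L(v) = (4 + 2*(-3))*(v - 101) = (4 - 6)*(-101 + v) = -2*(-101 + v) = 202 - 2*v)
L((8 - 7)*9)/(-35001) = (202 - 2*(8 - 7)*9)/(-35001) = (202 - 2*9)*(-1/35001) = (202 - 18)*(-1/35001) = 184*(-1/35001) = -184/35001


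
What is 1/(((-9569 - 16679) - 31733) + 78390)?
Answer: 1/20409 ≈ 4.8998e-5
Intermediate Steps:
1/(((-9569 - 16679) - 31733) + 78390) = 1/((-26248 - 31733) + 78390) = 1/(-57981 + 78390) = 1/20409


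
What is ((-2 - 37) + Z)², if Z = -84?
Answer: 15129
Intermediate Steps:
((-2 - 37) + Z)² = ((-2 - 37) - 84)² = (-39 - 84)² = (-123)² = 15129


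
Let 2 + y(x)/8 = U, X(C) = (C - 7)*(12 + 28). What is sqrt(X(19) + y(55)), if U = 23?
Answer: 18*sqrt(2) ≈ 25.456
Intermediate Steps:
X(C) = -280 + 40*C (X(C) = (-7 + C)*40 = -280 + 40*C)
y(x) = 168 (y(x) = -16 + 8*23 = -16 + 184 = 168)
sqrt(X(19) + y(55)) = sqrt((-280 + 40*19) + 168) = sqrt((-280 + 760) + 168) = sqrt(480 + 168) = sqrt(648) = 18*sqrt(2)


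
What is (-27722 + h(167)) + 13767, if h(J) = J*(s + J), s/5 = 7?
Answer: 19779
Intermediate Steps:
s = 35 (s = 5*7 = 35)
h(J) = J*(35 + J)
(-27722 + h(167)) + 13767 = (-27722 + 167*(35 + 167)) + 13767 = (-27722 + 167*202) + 13767 = (-27722 + 33734) + 13767 = 6012 + 13767 = 19779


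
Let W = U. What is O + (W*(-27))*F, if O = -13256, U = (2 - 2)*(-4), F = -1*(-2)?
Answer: -13256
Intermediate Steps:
F = 2
U = 0 (U = 0*(-4) = 0)
W = 0
O + (W*(-27))*F = -13256 + (0*(-27))*2 = -13256 + 0*2 = -13256 + 0 = -13256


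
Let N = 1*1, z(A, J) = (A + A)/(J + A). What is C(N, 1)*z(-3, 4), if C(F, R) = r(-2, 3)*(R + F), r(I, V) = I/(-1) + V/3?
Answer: -36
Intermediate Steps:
r(I, V) = -I + V/3 (r(I, V) = I*(-1) + V*(1/3) = -I + V/3)
z(A, J) = 2*A/(A + J) (z(A, J) = (2*A)/(A + J) = 2*A/(A + J))
N = 1
C(F, R) = 3*F + 3*R (C(F, R) = (-1*(-2) + (1/3)*3)*(R + F) = (2 + 1)*(F + R) = 3*(F + R) = 3*F + 3*R)
C(N, 1)*z(-3, 4) = (3*1 + 3*1)*(2*(-3)/(-3 + 4)) = (3 + 3)*(2*(-3)/1) = 6*(2*(-3)*1) = 6*(-6) = -36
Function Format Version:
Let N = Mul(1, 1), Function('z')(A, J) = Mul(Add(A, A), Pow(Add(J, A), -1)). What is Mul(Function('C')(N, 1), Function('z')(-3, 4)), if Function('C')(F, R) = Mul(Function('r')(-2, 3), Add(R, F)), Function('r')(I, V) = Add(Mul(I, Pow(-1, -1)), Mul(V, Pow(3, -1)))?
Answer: -36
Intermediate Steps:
Function('r')(I, V) = Add(Mul(-1, I), Mul(Rational(1, 3), V)) (Function('r')(I, V) = Add(Mul(I, -1), Mul(V, Rational(1, 3))) = Add(Mul(-1, I), Mul(Rational(1, 3), V)))
Function('z')(A, J) = Mul(2, A, Pow(Add(A, J), -1)) (Function('z')(A, J) = Mul(Mul(2, A), Pow(Add(A, J), -1)) = Mul(2, A, Pow(Add(A, J), -1)))
N = 1
Function('C')(F, R) = Add(Mul(3, F), Mul(3, R)) (Function('C')(F, R) = Mul(Add(Mul(-1, -2), Mul(Rational(1, 3), 3)), Add(R, F)) = Mul(Add(2, 1), Add(F, R)) = Mul(3, Add(F, R)) = Add(Mul(3, F), Mul(3, R)))
Mul(Function('C')(N, 1), Function('z')(-3, 4)) = Mul(Add(Mul(3, 1), Mul(3, 1)), Mul(2, -3, Pow(Add(-3, 4), -1))) = Mul(Add(3, 3), Mul(2, -3, Pow(1, -1))) = Mul(6, Mul(2, -3, 1)) = Mul(6, -6) = -36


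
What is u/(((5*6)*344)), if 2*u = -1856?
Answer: -58/645 ≈ -0.089922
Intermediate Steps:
u = -928 (u = (½)*(-1856) = -928)
u/(((5*6)*344)) = -928/((5*6)*344) = -928/(30*344) = -928/10320 = -928*1/10320 = -58/645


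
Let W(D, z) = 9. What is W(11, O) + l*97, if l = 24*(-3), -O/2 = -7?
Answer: -6975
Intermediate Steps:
O = 14 (O = -2*(-7) = 14)
l = -72
W(11, O) + l*97 = 9 - 72*97 = 9 - 6984 = -6975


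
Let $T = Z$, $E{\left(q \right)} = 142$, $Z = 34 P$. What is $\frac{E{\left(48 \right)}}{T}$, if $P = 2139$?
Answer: $\frac{71}{36363} \approx 0.0019525$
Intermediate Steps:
$Z = 72726$ ($Z = 34 \cdot 2139 = 72726$)
$T = 72726$
$\frac{E{\left(48 \right)}}{T} = \frac{142}{72726} = 142 \cdot \frac{1}{72726} = \frac{71}{36363}$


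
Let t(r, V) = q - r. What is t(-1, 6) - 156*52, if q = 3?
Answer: -8108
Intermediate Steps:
t(r, V) = 3 - r
t(-1, 6) - 156*52 = (3 - 1*(-1)) - 156*52 = (3 + 1) - 8112 = 4 - 8112 = -8108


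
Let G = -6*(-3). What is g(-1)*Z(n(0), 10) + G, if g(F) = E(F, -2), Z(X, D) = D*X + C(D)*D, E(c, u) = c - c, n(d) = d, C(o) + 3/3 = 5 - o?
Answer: 18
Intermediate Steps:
G = 18
C(o) = 4 - o (C(o) = -1 + (5 - o) = 4 - o)
E(c, u) = 0
Z(X, D) = D*X + D*(4 - D) (Z(X, D) = D*X + (4 - D)*D = D*X + D*(4 - D))
g(F) = 0
g(-1)*Z(n(0), 10) + G = 0*(10*(4 + 0 - 1*10)) + 18 = 0*(10*(4 + 0 - 10)) + 18 = 0*(10*(-6)) + 18 = 0*(-60) + 18 = 0 + 18 = 18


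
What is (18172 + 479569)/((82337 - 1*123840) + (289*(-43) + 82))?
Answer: -497741/53848 ≈ -9.2434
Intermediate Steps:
(18172 + 479569)/((82337 - 1*123840) + (289*(-43) + 82)) = 497741/((82337 - 123840) + (-12427 + 82)) = 497741/(-41503 - 12345) = 497741/(-53848) = 497741*(-1/53848) = -497741/53848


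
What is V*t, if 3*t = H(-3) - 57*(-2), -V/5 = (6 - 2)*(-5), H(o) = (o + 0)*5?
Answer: 3300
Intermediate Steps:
H(o) = 5*o (H(o) = o*5 = 5*o)
V = 100 (V = -5*(6 - 2)*(-5) = -20*(-5) = -5*(-20) = 100)
t = 33 (t = (5*(-3) - 57*(-2))/3 = (-15 + 114)/3 = (1/3)*99 = 33)
V*t = 100*33 = 3300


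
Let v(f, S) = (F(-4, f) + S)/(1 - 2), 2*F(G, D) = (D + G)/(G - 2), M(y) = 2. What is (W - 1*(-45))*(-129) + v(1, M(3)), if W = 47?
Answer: -47481/4 ≈ -11870.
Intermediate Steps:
F(G, D) = (D + G)/(2*(-2 + G)) (F(G, D) = ((D + G)/(G - 2))/2 = ((D + G)/(-2 + G))/2 = (D + G)/(2*(-2 + G)))
v(f, S) = -⅓ - S + f/12 (v(f, S) = ((f - 4)/(2*(-2 - 4)) + S)/(1 - 2) = ((½)*(-4 + f)/(-6) + S)/(-1) = ((½)*(-⅙)*(-4 + f) + S)*(-1) = ((⅓ - f/12) + S)*(-1) = (⅓ + S - f/12)*(-1) = -⅓ - S + f/12)
(W - 1*(-45))*(-129) + v(1, M(3)) = (47 - 1*(-45))*(-129) + (-⅓ - 1*2 + (1/12)*1) = (47 + 45)*(-129) + (-⅓ - 2 + 1/12) = 92*(-129) - 9/4 = -11868 - 9/4 = -47481/4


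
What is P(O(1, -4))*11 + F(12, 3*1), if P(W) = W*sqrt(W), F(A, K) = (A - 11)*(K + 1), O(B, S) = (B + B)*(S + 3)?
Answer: 4 - 22*I*sqrt(2) ≈ 4.0 - 31.113*I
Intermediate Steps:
O(B, S) = 2*B*(3 + S) (O(B, S) = (2*B)*(3 + S) = 2*B*(3 + S))
F(A, K) = (1 + K)*(-11 + A) (F(A, K) = (-11 + A)*(1 + K) = (1 + K)*(-11 + A))
P(W) = W**(3/2)
P(O(1, -4))*11 + F(12, 3*1) = (2*1*(3 - 4))**(3/2)*11 + (-11 + 12 - 33 + 12*(3*1)) = (2*1*(-1))**(3/2)*11 + (-11 + 12 - 11*3 + 12*3) = (-2)**(3/2)*11 + (-11 + 12 - 33 + 36) = -2*I*sqrt(2)*11 + 4 = -22*I*sqrt(2) + 4 = 4 - 22*I*sqrt(2)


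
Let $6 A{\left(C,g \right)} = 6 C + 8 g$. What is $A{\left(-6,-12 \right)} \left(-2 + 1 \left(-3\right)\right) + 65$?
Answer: $175$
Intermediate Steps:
$A{\left(C,g \right)} = C + \frac{4 g}{3}$ ($A{\left(C,g \right)} = \frac{6 C + 8 g}{6} = C + \frac{4 g}{3}$)
$A{\left(-6,-12 \right)} \left(-2 + 1 \left(-3\right)\right) + 65 = \left(-6 + \frac{4}{3} \left(-12\right)\right) \left(-2 + 1 \left(-3\right)\right) + 65 = \left(-6 - 16\right) \left(-2 - 3\right) + 65 = \left(-22\right) \left(-5\right) + 65 = 110 + 65 = 175$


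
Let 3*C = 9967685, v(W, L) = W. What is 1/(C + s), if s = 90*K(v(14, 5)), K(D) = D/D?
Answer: 3/9967955 ≈ 3.0096e-7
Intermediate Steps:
C = 9967685/3 (C = (⅓)*9967685 = 9967685/3 ≈ 3.3226e+6)
K(D) = 1
s = 90 (s = 90*1 = 90)
1/(C + s) = 1/(9967685/3 + 90) = 1/(9967955/3) = 3/9967955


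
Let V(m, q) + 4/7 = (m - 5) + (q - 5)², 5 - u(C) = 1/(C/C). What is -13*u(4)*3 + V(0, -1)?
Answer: -879/7 ≈ -125.57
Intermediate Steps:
u(C) = 4 (u(C) = 5 - 1/(C/C) = 5 - 1/1 = 5 - 1*1 = 5 - 1 = 4)
V(m, q) = -39/7 + m + (-5 + q)² (V(m, q) = -4/7 + ((m - 5) + (q - 5)²) = -4/7 + ((-5 + m) + (-5 + q)²) = -4/7 + (-5 + m + (-5 + q)²) = -39/7 + m + (-5 + q)²)
-13*u(4)*3 + V(0, -1) = -52*3 + (-39/7 + 0 + (-5 - 1)²) = -13*12 + (-39/7 + 0 + (-6)²) = -156 + (-39/7 + 0 + 36) = -156 + 213/7 = -879/7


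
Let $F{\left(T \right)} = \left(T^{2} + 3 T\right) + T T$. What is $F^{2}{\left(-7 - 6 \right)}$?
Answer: $89401$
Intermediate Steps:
$F{\left(T \right)} = 2 T^{2} + 3 T$ ($F{\left(T \right)} = \left(T^{2} + 3 T\right) + T^{2} = 2 T^{2} + 3 T$)
$F^{2}{\left(-7 - 6 \right)} = \left(\left(-7 - 6\right) \left(3 + 2 \left(-7 - 6\right)\right)\right)^{2} = \left(- 13 \left(3 + 2 \left(-13\right)\right)\right)^{2} = \left(- 13 \left(3 - 26\right)\right)^{2} = \left(\left(-13\right) \left(-23\right)\right)^{2} = 299^{2} = 89401$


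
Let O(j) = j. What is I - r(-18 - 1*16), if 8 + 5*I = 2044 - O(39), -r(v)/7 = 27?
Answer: 2942/5 ≈ 588.40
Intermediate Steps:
r(v) = -189 (r(v) = -7*27 = -189)
I = 1997/5 (I = -8/5 + (2044 - 1*39)/5 = -8/5 + (2044 - 39)/5 = -8/5 + (⅕)*2005 = -8/5 + 401 = 1997/5 ≈ 399.40)
I - r(-18 - 1*16) = 1997/5 - 1*(-189) = 1997/5 + 189 = 2942/5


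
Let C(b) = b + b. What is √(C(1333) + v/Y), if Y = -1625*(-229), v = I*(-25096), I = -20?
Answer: √590986401018/14885 ≈ 51.646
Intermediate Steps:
C(b) = 2*b
v = 501920 (v = -20*(-25096) = 501920)
Y = 372125
√(C(1333) + v/Y) = √(2*1333 + 501920/372125) = √(2666 + 501920*(1/372125)) = √(2666 + 100384/74425) = √(198517434/74425) = √590986401018/14885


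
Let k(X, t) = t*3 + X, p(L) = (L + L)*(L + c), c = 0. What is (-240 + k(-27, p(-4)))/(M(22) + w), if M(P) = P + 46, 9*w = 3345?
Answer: -513/1319 ≈ -0.38893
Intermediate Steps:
w = 1115/3 (w = (⅑)*3345 = 1115/3 ≈ 371.67)
M(P) = 46 + P
p(L) = 2*L² (p(L) = (L + L)*(L + 0) = (2*L)*L = 2*L²)
k(X, t) = X + 3*t (k(X, t) = 3*t + X = X + 3*t)
(-240 + k(-27, p(-4)))/(M(22) + w) = (-240 + (-27 + 3*(2*(-4)²)))/((46 + 22) + 1115/3) = (-240 + (-27 + 3*(2*16)))/(68 + 1115/3) = (-240 + (-27 + 3*32))/(1319/3) = (-240 + (-27 + 96))*(3/1319) = (-240 + 69)*(3/1319) = -171*3/1319 = -513/1319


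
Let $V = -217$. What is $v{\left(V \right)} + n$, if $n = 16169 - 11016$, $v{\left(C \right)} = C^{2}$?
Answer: $52242$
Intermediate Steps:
$n = 5153$
$v{\left(V \right)} + n = \left(-217\right)^{2} + 5153 = 47089 + 5153 = 52242$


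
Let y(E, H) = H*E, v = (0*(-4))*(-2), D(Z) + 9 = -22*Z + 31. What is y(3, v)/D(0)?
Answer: 0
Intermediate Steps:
D(Z) = 22 - 22*Z (D(Z) = -9 + (-22*Z + 31) = -9 + (31 - 22*Z) = 22 - 22*Z)
v = 0 (v = 0*(-2) = 0)
y(E, H) = E*H
y(3, v)/D(0) = (3*0)/(22 - 22*0) = 0/(22 + 0) = 0/22 = 0*(1/22) = 0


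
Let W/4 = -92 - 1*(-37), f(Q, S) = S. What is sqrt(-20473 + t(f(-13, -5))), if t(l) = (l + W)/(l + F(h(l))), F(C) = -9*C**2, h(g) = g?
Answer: I*sqrt(43318798)/46 ≈ 143.08*I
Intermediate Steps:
W = -220 (W = 4*(-92 - 1*(-37)) = 4*(-92 + 37) = 4*(-55) = -220)
t(l) = (-220 + l)/(l - 9*l**2) (t(l) = (l - 220)/(l - 9*l**2) = (-220 + l)/(l - 9*l**2))
sqrt(-20473 + t(f(-13, -5))) = sqrt(-20473 + (220 - 1*(-5))/((-5)*(-1 + 9*(-5)))) = sqrt(-20473 - (220 + 5)/(5*(-1 - 45))) = sqrt(-20473 - 1/5*225/(-46)) = sqrt(-20473 - 1/5*(-1/46)*225) = sqrt(-20473 + 45/46) = sqrt(-941713/46) = I*sqrt(43318798)/46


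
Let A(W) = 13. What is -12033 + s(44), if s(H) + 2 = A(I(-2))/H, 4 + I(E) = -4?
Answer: -529527/44 ≈ -12035.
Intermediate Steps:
I(E) = -8 (I(E) = -4 - 4 = -8)
s(H) = -2 + 13/H
-12033 + s(44) = -12033 + (-2 + 13/44) = -12033 - 75/44 = -529527/44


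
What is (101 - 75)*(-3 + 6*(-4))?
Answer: -702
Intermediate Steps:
(101 - 75)*(-3 + 6*(-4)) = 26*(-3 - 24) = 26*(-27) = -702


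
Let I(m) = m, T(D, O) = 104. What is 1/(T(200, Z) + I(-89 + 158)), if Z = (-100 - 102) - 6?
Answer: 1/173 ≈ 0.0057803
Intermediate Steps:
Z = -208 (Z = -202 - 6 = -208)
1/(T(200, Z) + I(-89 + 158)) = 1/(104 + (-89 + 158)) = 1/(104 + 69) = 1/173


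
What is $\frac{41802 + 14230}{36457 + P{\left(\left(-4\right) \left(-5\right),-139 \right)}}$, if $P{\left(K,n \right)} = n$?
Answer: $\frac{28016}{18159} \approx 1.5428$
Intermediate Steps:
$\frac{41802 + 14230}{36457 + P{\left(\left(-4\right) \left(-5\right),-139 \right)}} = \frac{41802 + 14230}{36457 - 139} = \frac{56032}{36318} = 56032 \cdot \frac{1}{36318} = \frac{28016}{18159}$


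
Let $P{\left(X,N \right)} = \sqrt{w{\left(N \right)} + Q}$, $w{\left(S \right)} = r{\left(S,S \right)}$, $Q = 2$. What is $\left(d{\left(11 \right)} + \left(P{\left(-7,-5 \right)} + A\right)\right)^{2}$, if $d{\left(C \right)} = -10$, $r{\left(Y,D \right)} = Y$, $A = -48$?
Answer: $\left(58 - i \sqrt{3}\right)^{2} \approx 3361.0 - 200.92 i$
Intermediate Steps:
$w{\left(S \right)} = S$
$P{\left(X,N \right)} = \sqrt{2 + N}$ ($P{\left(X,N \right)} = \sqrt{N + 2} = \sqrt{2 + N}$)
$\left(d{\left(11 \right)} + \left(P{\left(-7,-5 \right)} + A\right)\right)^{2} = \left(-10 - \left(48 - \sqrt{2 - 5}\right)\right)^{2} = \left(-10 - \left(48 - \sqrt{-3}\right)\right)^{2} = \left(-10 - \left(48 - i \sqrt{3}\right)\right)^{2} = \left(-58 + i \sqrt{3}\right)^{2}$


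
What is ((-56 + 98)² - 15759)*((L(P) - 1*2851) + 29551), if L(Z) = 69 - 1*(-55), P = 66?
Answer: -375401880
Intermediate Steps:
L(Z) = 124 (L(Z) = 69 + 55 = 124)
((-56 + 98)² - 15759)*((L(P) - 1*2851) + 29551) = ((-56 + 98)² - 15759)*((124 - 1*2851) + 29551) = (42² - 15759)*((124 - 2851) + 29551) = (1764 - 15759)*(-2727 + 29551) = -13995*26824 = -375401880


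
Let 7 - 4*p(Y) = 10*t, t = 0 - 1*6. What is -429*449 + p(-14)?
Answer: -770417/4 ≈ -1.9260e+5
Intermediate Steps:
t = -6 (t = 0 - 6 = -6)
p(Y) = 67/4 (p(Y) = 7/4 - 5*(-6)/2 = 7/4 - ¼*(-60) = 7/4 + 15 = 67/4)
-429*449 + p(-14) = -429*449 + 67/4 = -192621 + 67/4 = -770417/4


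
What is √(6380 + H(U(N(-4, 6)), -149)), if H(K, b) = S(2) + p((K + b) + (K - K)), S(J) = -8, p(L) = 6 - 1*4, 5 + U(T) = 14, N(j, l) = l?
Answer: √6374 ≈ 79.837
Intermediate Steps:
U(T) = 9 (U(T) = -5 + 14 = 9)
p(L) = 2 (p(L) = 6 - 4 = 2)
H(K, b) = -6 (H(K, b) = -8 + 2 = -6)
√(6380 + H(U(N(-4, 6)), -149)) = √(6380 - 6) = √6374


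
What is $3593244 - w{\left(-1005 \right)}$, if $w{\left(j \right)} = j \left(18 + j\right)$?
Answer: $2601309$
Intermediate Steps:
$3593244 - w{\left(-1005 \right)} = 3593244 - - 1005 \left(18 - 1005\right) = 3593244 - \left(-1005\right) \left(-987\right) = 3593244 - 991935 = 2601309$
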